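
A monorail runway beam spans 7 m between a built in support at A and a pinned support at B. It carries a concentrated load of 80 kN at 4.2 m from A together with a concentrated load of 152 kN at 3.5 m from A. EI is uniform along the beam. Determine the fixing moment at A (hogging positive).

M_A = 293.6 kN·m

Release the roller at B. Primary structure: cantilever fixed at A.
Primary-structure tip deflection at B by superposition:
  point load 80 at a = 4.2: Pa²(3L − a)/(6EI) = 3951/EI
  point load 152 at a = 3.5: Pa²(3L − a)/(6EI) = 5431/EI
  δ_0 = 9382/EI
Flexibility coefficient — unit upward force at B: δ_{BB} = L³/(3EI) = 114.3/EI.
Compatibility at B: δ_0 − R_B·δ_{BB} = 0, so R_B = 9382/114.3 = 82.06 kN.
Moment equilibrium about A: M_A = Σ(load moments about A) − R_B·L = 868 − 82.06×7 = 293.6 kN·m.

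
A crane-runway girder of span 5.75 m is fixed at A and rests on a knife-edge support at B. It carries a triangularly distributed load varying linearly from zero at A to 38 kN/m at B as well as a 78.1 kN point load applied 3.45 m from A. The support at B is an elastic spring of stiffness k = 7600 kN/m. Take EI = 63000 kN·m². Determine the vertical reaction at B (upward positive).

R_B = 82.97 kN

Take the reaction at B as the redundant and release it; the primary structure is a cantilever fixed at A.
Free-end deflection of the primary structure under the applied loading (downward +):
  triangular load, peak 38 at the free end: 11w₀L⁴/(120EI) = 3808/EI
  point load 78.1 at a = 3.45: Pa²(3L − a)/(6EI) = 2138/EI
  δ_0 = 5946/EI
Tip deflection under a unit load at B: L³/(3EI) = 63.37/EI.
With EI = 63000 kN·m²: δ_0 = 0.094377 m and δ_{BB} = 0.001006 m/kN.
Compatibility — the spring shortens by R_B/k under the reaction it provides: δ_0 − R_B·δ_{BB} = R_B/k. With 1/k = 0.000132 m/kN, R_B = δ_0 / (δ_{BB} + 1/k) = 0.094377 / (0.001006 + 0.000132) = 82.97 kN.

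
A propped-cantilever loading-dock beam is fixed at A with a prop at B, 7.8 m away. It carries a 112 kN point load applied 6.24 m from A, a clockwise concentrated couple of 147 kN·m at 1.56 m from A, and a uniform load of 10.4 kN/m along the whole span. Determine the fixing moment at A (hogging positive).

Remove the prop at B; the released (primary) structure is a cantilever built in at A.
Free-end deflection of the primary structure under the applied loading (downward +):
  point load 112 at a = 6.24: Pa²(3L − a)/(6EI) = 12472/EI
  clockwise couple 147 at a = 1.56: M₀a(2L − a)/(2EI) = 1610/EI
  UDL 10.4: wL⁴/(8EI) = 4812/EI
  δ_0 = 18894/EI
Flexibility coefficient — unit upward force at B: δ_{BB} = L³/(3EI) = 158.2/EI.
The prop prevents deflection at B: R_B = δ_0/δ_{BB} = 18894/158.2 = 119.4 kN.
Moment equilibrium about A: M_A = Σ(load moments about A) − R_B·L = 1162 − 119.4×7.8 = 230.6 kN·m.

M_A = 230.6 kN·m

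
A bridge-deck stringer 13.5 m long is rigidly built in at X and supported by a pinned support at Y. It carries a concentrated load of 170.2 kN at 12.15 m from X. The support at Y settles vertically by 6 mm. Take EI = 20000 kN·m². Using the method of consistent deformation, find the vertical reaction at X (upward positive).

R_X = 25.59 kN

Take the reaction at Y as the redundant and release it; the primary structure is a cantilever fixed at X.
Deflection at Y on the released cantilever, summing each load's contribution:
  point load 170.2 at a = 12.15: Pa²(3L − a)/(6EI) = 118717/EI
Tip deflection under a unit load at Y: L³/(3EI) = 820.1/EI.
With EI = 20000 kN·m²: δ_0 = 5.9359 m and δ_{YY} = 0.041006 m/kN.
Compatibility — the beam at Y must follow the support down by 0.006 m: δ_0 − R_Y·δ_{YY} = 0.006, so R_Y = (5.9359 − 0.006)/0.041006 = 144.6 kN.
Vertical equilibrium: R_X = ΣP − R_Y = 170.2 − 144.6 = 25.59 kN.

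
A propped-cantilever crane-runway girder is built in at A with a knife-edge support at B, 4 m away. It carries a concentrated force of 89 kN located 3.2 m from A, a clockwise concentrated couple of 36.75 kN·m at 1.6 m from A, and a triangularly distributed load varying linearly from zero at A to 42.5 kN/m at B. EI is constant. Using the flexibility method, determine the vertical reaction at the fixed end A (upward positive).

R_A = 55.77 kN

Take the reaction at B as the redundant and release it; the primary structure is a cantilever fixed at A.
Primary-structure tip deflection at B by superposition:
  point load 89 at a = 3.2: Pa²(3L − a)/(6EI) = 1337/EI
  clockwise couple 36.75 at a = 1.6: M₀a(2L − a)/(2EI) = 188.2/EI
  triangular load, peak 42.5 at the free end: 11w₀L⁴/(120EI) = 997.3/EI
  δ_0 = 2522/EI
Tip deflection under a unit load at B: L³/(3EI) = 21.33/EI.
Compatibility at B: δ_0 − R_B·δ_{BB} = 0, so R_B = 2522/21.33 = 118.2 kN.
Vertical equilibrium: R_A = ΣP − R_B = 174 − 118.2 = 55.77 kN.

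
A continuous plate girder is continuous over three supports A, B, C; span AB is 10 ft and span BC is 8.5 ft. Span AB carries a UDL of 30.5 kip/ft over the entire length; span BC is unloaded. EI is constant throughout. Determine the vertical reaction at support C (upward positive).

R_C = -24.24 kip

Insert a hinge at B; M_B is the redundant, and each span becomes simply supported.
Discontinuity in slope at B on the released structure — sum the simple-span end rotations:
  span AB: UDL 30.5: wL³/(24EI) = 1271/EI
  relative rotation θ_0 = (1271 + 0)/EI = 1271/EI
A unit hogging moment at B produces rotation L₁/(3EI) + L₂/(3EI) = 6.167/EI.
Slope continuity at B: θ_0 = M_B·6.167/EI, so M_B = 1271/6.167 = 206.1 kip·ft (hogging).
Span BC, ΣM about C: R_B^{BC}·8.5 = 0 + 206.1, so R_B^{BC} = 24.24 kip and R_C = 0 − 24.24 = -24.24 kip.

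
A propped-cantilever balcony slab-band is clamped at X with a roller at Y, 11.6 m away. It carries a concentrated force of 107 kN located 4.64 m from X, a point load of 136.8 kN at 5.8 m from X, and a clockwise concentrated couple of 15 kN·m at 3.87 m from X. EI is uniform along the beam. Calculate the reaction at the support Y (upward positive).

Remove the prop at Y; the released (primary) structure is a cantilever built in at X.
Downward deflection at the released point Y due to the loads:
  point load 107 at a = 4.64: Pa²(3L − a)/(6EI) = 11580/EI
  point load 136.8 at a = 5.8: Pa²(3L − a)/(6EI) = 22243/EI
  clockwise couple 15 at a = 3.87: M₀a(2L − a)/(2EI) = 561.1/EI
  δ_0 = 34384/EI
Flexibility coefficient — unit upward force at Y: δ_{YY} = L³/(3EI) = 520.3/EI.
Compatibility at Y: δ_0 − R_Y·δ_{YY} = 0, so R_Y = 34384/520.3 = 66.08 kN.

R_Y = 66.08 kN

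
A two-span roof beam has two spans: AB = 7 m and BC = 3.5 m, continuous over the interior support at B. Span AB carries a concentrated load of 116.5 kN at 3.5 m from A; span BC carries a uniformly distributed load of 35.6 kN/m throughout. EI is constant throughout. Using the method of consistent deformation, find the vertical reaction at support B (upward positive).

Take M_B as the redundant. Released structure: two simple spans AB and BC with a hinge at B.
Rotations at B on the released spans (each span's end-slope, ×1/EI):
  span AB: point load 116.5 at a = 3.5: Pab(L + a)/(6LEI) = 356.8/EI
  span BC: UDL 35.6: wL³/(24EI) = 63.6/EI
  relative rotation θ_0 = (356.8 + 63.6)/EI = 420.4/EI
A unit hogging moment at B produces rotation L₁/(3EI) + L₂/(3EI) = 3.5/EI.
Slope continuity at B: θ_0 = M_B·3.5/EI, so M_B = 420.4/3.5 = 120.1 kN·m (hogging).
Span AB, ΣM about A with M_B applied at B: R_B^{AB}·7 = 407.8 + 120.1, so R_B^{AB} = 75.41 kN and R_A = 116.5 − 75.41 = 41.09 kN.
Span BC, ΣM about C: R_B^{BC}·3.5 = 218.1 + 120.1, so R_B^{BC} = 96.62 kN and R_C = 124.6 − 96.62 = 27.98 kN.
R_B = 75.41 + 96.62 = 172 kN.

R_B = 172 kN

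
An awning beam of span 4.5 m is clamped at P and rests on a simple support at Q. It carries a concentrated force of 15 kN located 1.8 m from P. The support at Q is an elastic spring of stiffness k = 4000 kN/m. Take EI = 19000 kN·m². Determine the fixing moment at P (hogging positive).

Choose R_Q as the redundant. The primary structure is the cantilever fixed at P.
Downward deflection at the released point Q due to the loads:
  point load 15 at a = 1.8: Pa²(3L − a)/(6EI) = 94.77/EI
Flexibility coefficient — unit upward force at Q: δ_{QQ} = L³/(3EI) = 30.38/EI.
With EI = 19000 kN·m²: δ_0 = 0.004988 m and δ_{QQ} = 0.001599 m/kN.
Compatibility — the spring shortens by R_Q/k under the reaction it provides: δ_0 − R_Q·δ_{QQ} = R_Q/k. With 1/k = 0.00025 m/kN, R_Q = δ_0 / (δ_{QQ} + 1/k) = 0.004988 / (0.001599 + 0.00025) = 2.698 kN.
Moment equilibrium about P: M_P = Σ(load moments about P) − R_Q·L = 27 − 2.698×4.5 = 14.86 kN·m.

M_P = 14.86 kN·m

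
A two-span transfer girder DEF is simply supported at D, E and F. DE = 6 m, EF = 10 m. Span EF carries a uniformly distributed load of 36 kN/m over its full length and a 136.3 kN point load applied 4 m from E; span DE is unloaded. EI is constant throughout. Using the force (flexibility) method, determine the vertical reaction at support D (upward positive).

R_D = -74.14 kN

Release continuity at E by inserting a hinge; the redundant is the internal moment M_E. The primary structure is two simply-supported spans DE and EF.
End slopes at the hinge E, treating each span as simply supported:
  span EF: UDL 36: wL³/(24EI) = 1500/EI
  span EF: point load 136.3 at a = 4: Pab(L + b)/(6LEI) = 872.3/EI
  relative rotation θ_0 = (0 + 2372)/EI = 2372/EI
A unit hogging moment at E produces rotation L₁/(3EI) + L₂/(3EI) = 5.333/EI.
Compatibility: M_E·(L₁+L₂)/(3EI) = θ_0, giving M_E = 444.8 kN·m (hogging).
Span DE, ΣM about D with M_E applied at E: R_E^{DE}·6 = 0 + 444.8, so R_E^{DE} = 74.14 kN and R_D = 0 − 74.14 = -74.14 kN.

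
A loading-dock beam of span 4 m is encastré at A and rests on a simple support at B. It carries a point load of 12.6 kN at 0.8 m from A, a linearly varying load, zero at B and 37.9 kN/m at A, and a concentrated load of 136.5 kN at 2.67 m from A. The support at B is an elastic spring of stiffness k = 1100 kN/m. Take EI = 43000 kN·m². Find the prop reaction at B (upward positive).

R_B = 30.64 kN

Choose R_B as the redundant. The primary structure is the cantilever fixed at A.
Deflection at B on the released cantilever, summing each load's contribution:
  point load 12.6 at a = 0.8: Pa²(3L − a)/(6EI) = 15.05/EI
  triangular load, peak 37.9 at the fixed end: w₀L⁴/(30EI) = 323.4/EI
  point load 136.5 at a = 2.67: Pa²(3L − a)/(6EI) = 1513/EI
  δ_0 = 1852/EI
Tip deflection under a unit load at B: L³/(3EI) = 21.33/EI.
With EI = 43000 kN·m²: δ_0 = 0.043061 m and δ_{BB} = 0.000496 m/kN.
Compatibility — the spring shortens by R_B/k under the reaction it provides: δ_0 − R_B·δ_{BB} = R_B/k. With 1/k = 0.000909 m/kN, R_B = δ_0 / (δ_{BB} + 1/k) = 0.043061 / (0.000496 + 0.000909) = 30.64 kN.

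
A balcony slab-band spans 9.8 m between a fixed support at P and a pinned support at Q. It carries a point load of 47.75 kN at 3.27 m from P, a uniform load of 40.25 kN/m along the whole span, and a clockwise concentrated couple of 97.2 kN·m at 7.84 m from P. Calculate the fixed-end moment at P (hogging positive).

Remove the prop at Q; the released (primary) structure is a cantilever built in at P.
Downward deflection at the released point Q due to the loads:
  point load 47.75 at a = 3.27: Pa²(3L − a)/(6EI) = 2224/EI
  UDL 40.25: wL⁴/(8EI) = 46407/EI
  clockwise couple 97.2 at a = 7.84: M₀a(2L − a)/(2EI) = 4481/EI
  δ_0 = 53111/EI
Flexibility coefficient — unit upward force at Q: δ_{QQ} = L³/(3EI) = 313.7/EI.
Compatibility at Q: δ_0 − R_Q·δ_{QQ} = 0, so R_Q = 53111/313.7 = 169.3 kN.
Moment equilibrium about P: M_P = Σ(load moments about P) − R_Q·L = 2186 − 169.3×9.8 = 527.1 kN·m.

M_P = 527.1 kN·m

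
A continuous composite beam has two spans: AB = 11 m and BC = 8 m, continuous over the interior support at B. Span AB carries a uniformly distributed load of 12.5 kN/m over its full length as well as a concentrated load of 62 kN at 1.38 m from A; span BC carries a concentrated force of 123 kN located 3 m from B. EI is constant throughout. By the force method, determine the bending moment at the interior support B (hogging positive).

M_B = 212.7 kN·m

Release continuity at B by inserting a hinge; the redundant is the internal moment M_B. The primary structure is two simply-supported spans AB and BC.
Discontinuity in slope at B on the released structure — sum the simple-span end rotations:
  span AB: UDL 12.5: wL³/(24EI) = 693.2/EI
  span AB: point load 62 at a = 1.38: Pab(L + a)/(6LEI) = 154.4/EI
  span BC: point load 123 at a = 3: Pab(L + b)/(6LEI) = 499.7/EI
  relative rotation θ_0 = (847.6 + 499.7)/EI = 1347/EI
A unit hogging moment at B produces rotation L₁/(3EI) + L₂/(3EI) = 6.333/EI.
Slope continuity at B: θ_0 = M_B·6.333/EI, so M_B = 1347/6.333 = 212.7 kN·m (hogging).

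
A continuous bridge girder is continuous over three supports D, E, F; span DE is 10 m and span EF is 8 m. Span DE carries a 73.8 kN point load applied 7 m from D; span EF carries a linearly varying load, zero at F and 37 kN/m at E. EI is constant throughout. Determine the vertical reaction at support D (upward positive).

R_D = 7.805 kN

Insert a hinge at E; M_E is the redundant, and each span becomes simply supported.
Discontinuity in slope at E on the released structure — sum the simple-span end rotations:
  span DE: point load 73.8 at a = 7: Pab(L + a)/(6LEI) = 439.1/EI
  span EF: triangular load, peak 37: w₀L³/(45EI) = 421/EI
  relative rotation θ_0 = (439.1 + 421)/EI = 860.1/EI
A unit hogging moment at E produces rotation L₁/(3EI) + L₂/(3EI) = 6/EI.
Compatibility: M_E·(L₁+L₂)/(3EI) = θ_0, giving M_E = 143.3 kN·m (hogging).
Span DE, ΣM about D with M_E applied at E: R_E^{DE}·10 = 516.6 + 143.3, so R_E^{DE} = 65.99 kN and R_D = 73.8 − 65.99 = 7.805 kN.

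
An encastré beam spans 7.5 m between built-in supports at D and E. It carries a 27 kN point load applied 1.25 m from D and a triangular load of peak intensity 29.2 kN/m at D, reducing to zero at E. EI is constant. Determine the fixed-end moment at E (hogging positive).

Release both end moments; the primary structure is a simply-supported span DE with redundants M_D and M_E.
End rotations of the released simple span under the applied load (×1/EI):
  at D: point load 27 at a = 1.25: Pab(L + b)/(6LEI) = 64.45/EI
  at E: point load 27 at a = 1.25: Pab(L + a)/(6LEI) = 41.02/EI
  at D: triangular load, peak 29.2: w₀L³/(45EI) = 273.8/EI
  at E: triangular load, peak 29.2: 7w₀L³/(360EI) = 239.5/EI
  θ_D0 = 338.2/EI,  θ_E0 = 280.5/EI
Flexibility coefficients: a unit moment at one end gives L/(3EI) there and L/(6EI) at the far end, so f₁₁ = f₂₂ = 2.5/EI and f₁₂ = f₂₁ = 1.25/EI.
Compatibility — zero rotation at each built-in end:
  2.5 M_D + 1.25 M_E = 338.2
  1.25 M_D + 2.5 M_E = 280.5
Solving the pair gives M_D = 105.6 kN·m and M_E = 59.44 kN·m (hogging).

M_E = 59.44 kN·m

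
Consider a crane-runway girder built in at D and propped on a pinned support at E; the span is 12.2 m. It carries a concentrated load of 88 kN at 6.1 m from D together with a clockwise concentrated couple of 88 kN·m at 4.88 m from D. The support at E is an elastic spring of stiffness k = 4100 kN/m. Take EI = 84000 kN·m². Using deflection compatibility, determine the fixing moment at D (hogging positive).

Remove the prop at E; the released (primary) structure is a cantilever built in at D.
Primary-structure tip deflection at E by superposition:
  point load 88 at a = 6.1: Pa²(3L − a)/(6EI) = 16645/EI
  clockwise couple 88 at a = 4.88: M₀a(2L − a)/(2EI) = 4191/EI
  δ_0 = 20837/EI
Tip deflection under a unit load at E: L³/(3EI) = 605.3/EI.
With EI = 84000 kN·m²: δ_0 = 0.24805 m and δ_{EE} = 0.007206 m/kN.
Compatibility — the spring shortens by R_E/k under the reaction it provides: δ_0 − R_E·δ_{EE} = R_E/k. With 1/k = 0.000244 m/kN, R_E = δ_0 / (δ_{EE} + 1/k) = 0.24805 / (0.007206 + 0.000244) = 33.3 kN.
Moment equilibrium about D: M_D = Σ(load moments about D) − R_E·L = 624.8 − 33.3×12.2 = 218.6 kN·m.

M_D = 218.6 kN·m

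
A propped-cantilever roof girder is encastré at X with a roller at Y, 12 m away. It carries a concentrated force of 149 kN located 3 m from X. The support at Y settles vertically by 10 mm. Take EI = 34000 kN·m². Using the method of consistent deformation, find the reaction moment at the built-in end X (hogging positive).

Choose R_Y as the redundant. The primary structure is the cantilever fixed at X.
Downward deflection at the released point Y due to the loads:
  point load 149 at a = 3: Pa²(3L − a)/(6EI) = 7376/EI
Flexibility coefficient — unit upward force at Y: δ_{YY} = L³/(3EI) = 576/EI.
With EI = 34000 kN·m²: δ_0 = 0.21693 m and δ_{YY} = 0.016941 m/kN.
Compatibility — the beam at Y must follow the support down by 0.01 m: δ_0 − R_Y·δ_{YY} = 0.01, so R_Y = (0.21693 − 0.01)/0.016941 = 12.21 kN.
Moment equilibrium about X: M_X = Σ(load moments about X) − R_Y·L = 447 − 12.21×12 = 300.4 kN·m.

M_X = 300.4 kN·m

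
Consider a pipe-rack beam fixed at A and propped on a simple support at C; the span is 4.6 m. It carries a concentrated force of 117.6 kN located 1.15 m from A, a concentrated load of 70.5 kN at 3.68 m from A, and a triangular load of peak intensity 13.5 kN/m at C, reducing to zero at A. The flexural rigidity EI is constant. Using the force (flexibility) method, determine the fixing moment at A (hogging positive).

Choose R_C as the redundant. The primary structure is the cantilever fixed at A.
Deflection at C on the released cantilever, summing each load's contribution:
  point load 117.6 at a = 1.15: Pa²(3L − a)/(6EI) = 327.9/EI
  point load 70.5 at a = 3.68: Pa²(3L − a)/(6EI) = 1610/EI
  triangular load, peak 13.5 at the free end: 11w₀L⁴/(120EI) = 554.1/EI
  δ_0 = 2492/EI
Tip deflection under a unit load at C: L³/(3EI) = 32.45/EI.
Compatibility at C: δ_0 − R_C·δ_{CC} = 0, so R_C = 2492/32.45 = 76.82 kN.
Moment equilibrium about A: M_A = Σ(load moments about A) − R_C·L = 489.9 − 76.82×4.6 = 136.5 kN·m.

M_A = 136.5 kN·m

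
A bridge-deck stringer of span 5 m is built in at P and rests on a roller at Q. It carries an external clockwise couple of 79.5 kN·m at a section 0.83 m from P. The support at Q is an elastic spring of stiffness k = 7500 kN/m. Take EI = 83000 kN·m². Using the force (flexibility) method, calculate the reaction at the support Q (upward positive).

Take the reaction at Q as the redundant and release it; the primary structure is a cantilever fixed at P.
Downward deflection at the released point Q due to the loads:
  clockwise couple 79.5 at a = 0.83: M₀a(2L − a)/(2EI) = 302.5/EI
Flexibility coefficient — unit upward force at Q: δ_{QQ} = L³/(3EI) = 41.67/EI.
With EI = 83000 kN·m²: δ_0 = 0.003645 m and δ_{QQ} = 0.000502 m/kN.
Compatibility — the spring shortens by R_Q/k under the reaction it provides: δ_0 − R_Q·δ_{QQ} = R_Q/k. With 1/k = 0.000133 m/kN, R_Q = δ_0 / (δ_{QQ} + 1/k) = 0.003645 / (0.000502 + 0.000133) = 5.737 kN.

R_Q = 5.737 kN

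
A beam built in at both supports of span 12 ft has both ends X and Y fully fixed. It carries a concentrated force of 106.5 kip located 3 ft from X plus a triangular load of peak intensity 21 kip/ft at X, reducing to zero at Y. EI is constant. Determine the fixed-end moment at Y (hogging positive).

Release both end moments; the primary structure is a simply-supported span XY with redundants M_X and M_Y.
On the primary (simply-supported) span, the end slopes from the loading are:
  at X: point load 106.5 at a = 3: Pab(L + b)/(6LEI) = 838.7/EI
  at Y: point load 106.5 at a = 3: Pab(L + a)/(6LEI) = 599.1/EI
  at X: triangular load, peak 21: w₀L³/(45EI) = 806.4/EI
  at Y: triangular load, peak 21: 7w₀L³/(360EI) = 705.6/EI
  θ_X0 = 1645/EI,  θ_Y0 = 1305/EI
Flexibility coefficients: a unit moment at one end gives L/(3EI) there and L/(6EI) at the far end, so f₁₁ = f₂₂ = 4/EI and f₁₂ = f₂₁ = 2/EI.
Compatibility — zero rotation at each built-in end:
  4 M_X + 2 M_Y = 1645
  2 M_X + 4 M_Y = 1305
Solving the pair gives M_X = 330.9 kip·ft and M_Y = 160.7 kip·ft (hogging).

M_Y = 160.7 kip·ft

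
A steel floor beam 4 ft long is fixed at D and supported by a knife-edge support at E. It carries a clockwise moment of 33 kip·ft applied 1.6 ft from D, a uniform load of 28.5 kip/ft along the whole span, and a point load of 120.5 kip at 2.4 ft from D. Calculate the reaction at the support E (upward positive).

Release the roller at E. Primary structure: cantilever fixed at D.
Deflection at E on the released cantilever, summing each load's contribution:
  clockwise couple 33 at a = 1.6: M₀a(2L − a)/(2EI) = 169/EI
  UDL 28.5: wL⁴/(8EI) = 912/EI
  point load 120.5 at a = 2.4: Pa²(3L − a)/(6EI) = 1111/EI
  δ_0 = 2191/EI
Flexibility coefficient — unit upward force at E: δ_{EE} = L³/(3EI) = 21.33/EI.
The prop prevents deflection at E: R_E = δ_0/δ_{EE} = 2191/21.33 = 102.7 kip.

R_E = 102.7 kip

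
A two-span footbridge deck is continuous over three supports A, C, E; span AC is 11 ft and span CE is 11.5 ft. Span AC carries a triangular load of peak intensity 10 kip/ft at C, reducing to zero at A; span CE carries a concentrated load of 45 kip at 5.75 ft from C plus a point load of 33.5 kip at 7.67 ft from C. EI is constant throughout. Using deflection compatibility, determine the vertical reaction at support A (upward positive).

Release continuity at C by inserting a hinge; the redundant is the internal moment M_C. The primary structure is two simply-supported spans AC and CE.
Rotations at C on the released spans (each span's end-slope, ×1/EI):
  span AC: triangular load, peak 10: w₀L³/(45EI) = 295.8/EI
  span CE: point load 45 at a = 5.75: Pab(L + b)/(6LEI) = 372/EI
  span CE: point load 33.5 at a = 7.67: Pab(L + b)/(6LEI) = 218.6/EI
  relative rotation θ_0 = (295.8 + 590.6)/EI = 886.4/EI
A unit hogging moment at C produces rotation L₁/(3EI) + L₂/(3EI) = 7.5/EI.
Slope continuity at C: θ_0 = M_C·7.5/EI, so M_C = 886.4/7.5 = 118.2 kip·ft (hogging).
Span AC, ΣM about A with M_C applied at C: R_C^{AC}·11 = 403.3 + 118.2, so R_C^{AC} = 47.41 kip and R_A = 55 − 47.41 = 7.589 kip.

R_A = 7.589 kip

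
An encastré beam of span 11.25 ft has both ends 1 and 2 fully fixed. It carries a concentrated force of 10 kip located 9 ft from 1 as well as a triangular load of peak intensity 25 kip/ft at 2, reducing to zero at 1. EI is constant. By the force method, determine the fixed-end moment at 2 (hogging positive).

Take the two fixed-end moments M_1, M_2 as redundants; the released structure is the simple span 12.
Simple-span end rotations at 1 and 2 under the given loads:
  at 1: point load 10 at a = 9: Pab(L + b)/(6LEI) = 40.5/EI
  at 2: point load 10 at a = 9: Pab(L + a)/(6LEI) = 60.75/EI
  at 1: triangular load, peak 25: 7w₀L³/(360EI) = 692.1/EI
  at 2: triangular load, peak 25: w₀L³/(45EI) = 791/EI
  θ_10 = 732.6/EI,  θ_20 = 851.8/EI
Flexibility coefficients: a unit moment at one end gives L/(3EI) there and L/(6EI) at the far end, so f₁₁ = f₂₂ = 3.75/EI and f₁₂ = f₂₁ = 1.875/EI.
Compatibility — zero rotation at each built-in end:
  3.75 M_1 + 1.875 M_2 = 732.6
  1.875 M_1 + 3.75 M_2 = 851.8
Solving the pair gives M_1 = 109.1 kip·ft and M_2 = 172.6 kip·ft (hogging).

M_2 = 172.6 kip·ft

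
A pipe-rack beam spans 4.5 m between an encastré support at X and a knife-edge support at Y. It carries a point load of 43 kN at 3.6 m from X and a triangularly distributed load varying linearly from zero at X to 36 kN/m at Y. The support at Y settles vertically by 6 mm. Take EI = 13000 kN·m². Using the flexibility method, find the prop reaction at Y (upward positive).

Take the reaction at Y as the redundant and release it; the primary structure is a cantilever fixed at X.
Deflection at Y on the released cantilever, summing each load's contribution:
  point load 43 at a = 3.6: Pa²(3L − a)/(6EI) = 919.5/EI
  triangular load, peak 36 at the free end: 11w₀L⁴/(120EI) = 1353/EI
  δ_0 = 2273/EI
Tip deflection under a unit load at Y: L³/(3EI) = 30.38/EI.
With EI = 13000 kN·m²: δ_0 = 0.17482 m and δ_{YY} = 0.002337 m/kN.
Compatibility — the beam at Y must follow the support down by 0.006 m: δ_0 − R_Y·δ_{YY} = 0.006, so R_Y = (0.17482 − 0.006)/0.002337 = 72.25 kN.

R_Y = 72.25 kN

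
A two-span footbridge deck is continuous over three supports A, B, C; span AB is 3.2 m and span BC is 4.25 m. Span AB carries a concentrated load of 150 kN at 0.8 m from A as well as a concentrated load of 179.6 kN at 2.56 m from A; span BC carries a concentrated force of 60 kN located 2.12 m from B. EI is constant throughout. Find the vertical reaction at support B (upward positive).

Take M_B as the redundant. Released structure: two simple spans AB and BC with a hinge at B.
End slopes at the hinge B, treating each span as simply supported:
  span AB: point load 150 at a = 0.8: Pab(L + a)/(6LEI) = 60/EI
  span AB: point load 179.6 at a = 2.56: Pab(L + a)/(6LEI) = 88.28/EI
  span BC: point load 60 at a = 2.12: Pab(L + b)/(6LEI) = 67.79/EI
  relative rotation θ_0 = (148.3 + 67.79)/EI = 216.1/EI
A unit hogging moment at B produces rotation L₁/(3EI) + L₂/(3EI) = 2.483/EI.
Compatibility: M_B·(L₁+L₂)/(3EI) = θ_0, giving M_B = 87.01 kN·m (hogging).
Span AB, ΣM about A with M_B applied at B: R_B^{AB}·3.2 = 579.8 + 87.01, so R_B^{AB} = 208.4 kN and R_A = 329.6 − 208.4 = 121.2 kN.
Span BC, ΣM about C: R_B^{BC}·4.25 = 127.8 + 87.01, so R_B^{BC} = 50.54 kN and R_C = 60 − 50.54 = 9.457 kN.
R_B = 208.4 + 50.54 = 258.9 kN.

R_B = 258.9 kN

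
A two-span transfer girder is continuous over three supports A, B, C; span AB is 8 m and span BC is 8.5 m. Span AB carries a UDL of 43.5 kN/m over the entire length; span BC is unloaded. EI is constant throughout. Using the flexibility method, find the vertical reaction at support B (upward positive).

R_B = 214.9 kN

Release continuity at B by inserting a hinge; the redundant is the internal moment M_B. The primary structure is two simply-supported spans AB and BC.
Rotations at B on the released spans (each span's end-slope, ×1/EI):
  span AB: UDL 43.5: wL³/(24EI) = 928/EI
  relative rotation θ_0 = (928 + 0)/EI = 928/EI
A unit hogging moment at B produces rotation L₁/(3EI) + L₂/(3EI) = 5.5/EI.
Compatibility: M_B·(L₁+L₂)/(3EI) = θ_0, giving M_B = 168.7 kN·m (hogging).
Span AB, ΣM about A with M_B applied at B: R_B^{AB}·8 = 1392 + 168.7, so R_B^{AB} = 195.1 kN and R_A = 348 − 195.1 = 152.9 kN.
Span BC, ΣM about C: R_B^{BC}·8.5 = 0 + 168.7, so R_B^{BC} = 19.85 kN and R_C = 0 − 19.85 = -19.85 kN.
R_B = 195.1 + 19.85 = 214.9 kN.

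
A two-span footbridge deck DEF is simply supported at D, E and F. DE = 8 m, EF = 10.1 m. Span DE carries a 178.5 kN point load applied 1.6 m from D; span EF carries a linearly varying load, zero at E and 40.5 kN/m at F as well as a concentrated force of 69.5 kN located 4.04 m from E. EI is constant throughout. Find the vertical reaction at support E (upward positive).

R_E = 206.1 kN

Take M_E as the redundant. Released structure: two simple spans DE and EF with a hinge at E.
End slopes at the hinge E, treating each span as simply supported:
  span DE: point load 178.5 at a = 1.6: Pab(L + a)/(6LEI) = 365.6/EI
  span EF: triangular load, peak 40.5: 7w₀L³/(360EI) = 811.4/EI
  span EF: point load 69.5 at a = 4.04: Pab(L + b)/(6LEI) = 453.7/EI
  relative rotation θ_0 = (365.6 + 1265)/EI = 1631/EI
A unit hogging moment at E produces rotation L₁/(3EI) + L₂/(3EI) = 6.033/EI.
Compatibility: M_E·(L₁+L₂)/(3EI) = θ_0, giving M_E = 270.3 kN·m (hogging).
Span DE, ΣM about D with M_E applied at E: R_E^{DE}·8 = 285.6 + 270.3, so R_E^{DE} = 69.48 kN and R_D = 178.5 − 69.48 = 109 kN.
Span EF, ΣM about F: R_E^{EF}·10.1 = 1110 + 270.3, so R_E^{EF} = 136.6 kN and R_F = 274 − 136.6 = 137.4 kN.
R_E = 69.48 + 136.6 = 206.1 kN.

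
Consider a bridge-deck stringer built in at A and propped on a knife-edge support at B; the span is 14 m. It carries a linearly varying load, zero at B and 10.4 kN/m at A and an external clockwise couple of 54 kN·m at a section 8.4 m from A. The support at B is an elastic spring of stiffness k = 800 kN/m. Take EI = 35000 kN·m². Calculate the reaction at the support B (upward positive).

Choose R_B as the redundant. The primary structure is the cantilever fixed at A.
Free-end deflection of the primary structure under the applied loading (downward +):
  triangular load, peak 10.4 at the fixed end: w₀L⁴/(30EI) = 13318/EI
  clockwise couple 54 at a = 8.4: M₀a(2L − a)/(2EI) = 4445/EI
  δ_0 = 17763/EI
Flexibility coefficient — unit upward force at B: δ_{BB} = L³/(3EI) = 914.7/EI.
With EI = 35000 kN·m²: δ_0 = 0.50751 m and δ_{BB} = 0.026133 m/kN.
Compatibility — the spring shortens by R_B/k under the reaction it provides: δ_0 − R_B·δ_{BB} = R_B/k. With 1/k = 0.00125 m/kN, R_B = δ_0 / (δ_{BB} + 1/k) = 0.50751 / (0.026133 + 0.00125) = 18.53 kN.

R_B = 18.53 kN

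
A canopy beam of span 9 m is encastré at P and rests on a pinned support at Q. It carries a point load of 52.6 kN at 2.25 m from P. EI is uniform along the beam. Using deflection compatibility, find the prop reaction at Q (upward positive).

R_Q = 4.52 kN

Release the roller at Q. Primary structure: cantilever fixed at P.
Free-end deflection of the primary structure under the applied loading (downward +):
  point load 52.6 at a = 2.25: Pa²(3L − a)/(6EI) = 1098/EI
Flexibility coefficient — unit upward force at Q: δ_{QQ} = L³/(3EI) = 243/EI.
Compatibility at Q: δ_0 − R_Q·δ_{QQ} = 0, so R_Q = 1098/243 = 4.52 kN.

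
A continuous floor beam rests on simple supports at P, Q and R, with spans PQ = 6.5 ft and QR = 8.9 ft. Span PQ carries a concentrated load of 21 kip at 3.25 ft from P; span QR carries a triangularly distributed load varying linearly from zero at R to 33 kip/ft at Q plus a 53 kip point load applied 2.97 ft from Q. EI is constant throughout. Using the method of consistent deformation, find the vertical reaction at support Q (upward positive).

R_Q = 186.8 kip

Insert a hinge at Q; M_Q is the redundant, and each span becomes simply supported.
End slopes at the hinge Q, treating each span as simply supported:
  span PQ: point load 21 at a = 3.25: Pab(L + a)/(6LEI) = 55.45/EI
  span QR: triangular load, peak 33: w₀L³/(45EI) = 517/EI
  span QR: point load 53 at a = 2.97: Pab(L + b)/(6LEI) = 259.2/EI
  relative rotation θ_0 = (55.45 + 776.2)/EI = 831.7/EI
A unit hogging moment at Q produces rotation L₁/(3EI) + L₂/(3EI) = 5.133/EI.
Slope continuity at Q: θ_0 = M_Q·5.133/EI, so M_Q = 831.7/5.133 = 162 kip·ft (hogging).
Span PQ, ΣM about P with M_Q applied at Q: R_Q^{PQ}·6.5 = 68.25 + 162, so R_Q^{PQ} = 35.42 kip and R_P = 21 − 35.42 = -14.42 kip.
Span QR, ΣM about R: R_Q^{QR}·8.9 = 1186 + 162, so R_Q^{QR} = 151.4 kip and R_R = 199.8 − 151.4 = 48.43 kip.
R_Q = 35.42 + 151.4 = 186.8 kip.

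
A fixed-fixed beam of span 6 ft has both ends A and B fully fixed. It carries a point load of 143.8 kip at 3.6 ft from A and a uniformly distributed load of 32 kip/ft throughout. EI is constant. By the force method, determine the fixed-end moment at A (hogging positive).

Release both end moments; the primary structure is a simply-supported span AB with redundants M_A and M_B.
End rotations of the released simple span under the applied load (×1/EI):
  at A: point load 143.8 at a = 3.6: Pab(L + b)/(6LEI) = 289.9/EI
  at B: point load 143.8 at a = 3.6: Pab(L + a)/(6LEI) = 331.3/EI
  at A: UDL 32: wL³/(24EI) = 288/EI
  at B: UDL 32: wL³/(24EI) = 288/EI
  θ_A0 = 577.9/EI,  θ_B0 = 619.3/EI
Flexibility coefficients: a unit moment at one end gives L/(3EI) there and L/(6EI) at the far end, so f₁₁ = f₂₂ = 2/EI and f₁₂ = f₂₁ = 1/EI.
Compatibility — zero rotation at each built-in end:
  2 M_A + 1 M_B = 577.9
  1 M_A + 2 M_B = 619.3
Solving the pair gives M_A = 178.8 kip·ft and M_B = 220.2 kip·ft (hogging).

M_A = 178.8 kip·ft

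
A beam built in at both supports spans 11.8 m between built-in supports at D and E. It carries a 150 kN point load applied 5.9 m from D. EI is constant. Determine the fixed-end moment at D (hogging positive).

Take the two fixed-end moments M_D, M_E as redundants; the released structure is the simple span DE.
On the primary (simply-supported) span, the end slopes from the loading are:
  at D: point load 150 at a = 5.9: Pab(L + b)/(6LEI) = 1305/EI
  at E: point load 150 at a = 5.9: Pab(L + a)/(6LEI) = 1305/EI
  θ_D0 = 1305/EI,  θ_E0 = 1305/EI
Flexibility coefficients: a unit moment at one end gives L/(3EI) there and L/(6EI) at the far end, so f₁₁ = f₂₂ = 3.933/EI and f₁₂ = f₂₁ = 1.967/EI.
Compatibility — zero rotation at each built-in end:
  3.933 M_D + 1.967 M_E = 1305
  1.967 M_D + 3.933 M_E = 1305
Solving the pair gives M_D = 221.2 kN·m and M_E = 221.2 kN·m (hogging).

M_D = 221.2 kN·m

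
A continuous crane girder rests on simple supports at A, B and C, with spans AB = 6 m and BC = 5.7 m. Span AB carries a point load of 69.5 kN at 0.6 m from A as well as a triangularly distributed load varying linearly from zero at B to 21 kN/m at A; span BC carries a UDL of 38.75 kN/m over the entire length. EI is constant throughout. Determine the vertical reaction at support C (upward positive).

Release continuity at B by inserting a hinge; the redundant is the internal moment M_B. The primary structure is two simply-supported spans AB and BC.
Rotations at B on the released spans (each span's end-slope, ×1/EI):
  span AB: point load 69.5 at a = 0.6: Pab(L + a)/(6LEI) = 41.28/EI
  span AB: triangular load, peak 21: 7w₀L³/(360EI) = 88.2/EI
  span BC: UDL 38.75: wL³/(24EI) = 299/EI
  relative rotation θ_0 = (129.5 + 299)/EI = 428.5/EI
A unit hogging moment at B produces rotation L₁/(3EI) + L₂/(3EI) = 3.9/EI.
Compatibility: M_B·(L₁+L₂)/(3EI) = θ_0, giving M_B = 109.9 kN·m (hogging).
Span BC, ΣM about C: R_B^{BC}·5.7 = 629.5 + 109.9, so R_B^{BC} = 129.7 kN and R_C = 220.9 − 129.7 = 91.16 kN.

R_C = 91.16 kN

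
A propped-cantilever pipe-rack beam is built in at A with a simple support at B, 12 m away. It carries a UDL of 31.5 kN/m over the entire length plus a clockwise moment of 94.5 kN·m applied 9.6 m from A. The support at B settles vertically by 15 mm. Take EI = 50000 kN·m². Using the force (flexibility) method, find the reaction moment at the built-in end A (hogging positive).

M_A = 541 kN·m

Choose R_B as the redundant. The primary structure is the cantilever fixed at A.
Free-end deflection of the primary structure under the applied loading (downward +):
  UDL 31.5: wL⁴/(8EI) = 81648/EI
  clockwise couple 94.5 at a = 9.6: M₀a(2L − a)/(2EI) = 6532/EI
  δ_0 = 88180/EI
Tip deflection under a unit load at B: L³/(3EI) = 576/EI.
With EI = 50000 kN·m²: δ_0 = 1.7636 m and δ_{BB} = 0.01152 m/kN.
Compatibility — the beam at B must follow the support down by 0.015 m: δ_0 − R_B·δ_{BB} = 0.015, so R_B = (1.7636 − 0.015)/0.01152 = 151.8 kN.
Moment equilibrium about A: M_A = Σ(load moments about A) − R_B·L = 2362 − 151.8×12 = 541 kN·m.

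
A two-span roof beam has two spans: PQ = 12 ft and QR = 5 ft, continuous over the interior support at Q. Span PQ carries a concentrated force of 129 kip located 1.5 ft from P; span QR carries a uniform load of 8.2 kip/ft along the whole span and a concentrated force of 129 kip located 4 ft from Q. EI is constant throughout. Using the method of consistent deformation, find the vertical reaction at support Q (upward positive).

R_Q = 88.77 kip

Take M_Q as the redundant. Released structure: two simple spans PQ and QR with a hinge at Q.
Rotations at Q on the released spans (each span's end-slope, ×1/EI):
  span PQ: point load 129 at a = 1.5: Pab(L + a)/(6LEI) = 381/EI
  span QR: UDL 8.2: wL³/(24EI) = 42.71/EI
  span QR: point load 129 at a = 4: Pab(L + b)/(6LEI) = 103.2/EI
  relative rotation θ_0 = (381 + 145.9)/EI = 526.9/EI
A unit hogging moment at Q produces rotation L₁/(3EI) + L₂/(3EI) = 5.667/EI.
Slope continuity at Q: θ_0 = M_Q·5.667/EI, so M_Q = 526.9/5.667 = 92.98 kip·ft (hogging).
Span PQ, ΣM about P with M_Q applied at Q: R_Q^{PQ}·12 = 193.5 + 92.98, so R_Q^{PQ} = 23.87 kip and R_P = 129 − 23.87 = 105.1 kip.
Span QR, ΣM about R: R_Q^{QR}·5 = 231.5 + 92.98, so R_Q^{QR} = 64.9 kip and R_R = 170 − 64.9 = 105.1 kip.
R_Q = 23.87 + 64.9 = 88.77 kip.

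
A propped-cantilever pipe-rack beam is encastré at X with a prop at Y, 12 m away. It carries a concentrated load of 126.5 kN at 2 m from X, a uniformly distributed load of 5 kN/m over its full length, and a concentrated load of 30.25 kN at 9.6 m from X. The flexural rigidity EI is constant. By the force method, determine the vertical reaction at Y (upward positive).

R_Y = 48.77 kN

Release the roller at Y. Primary structure: cantilever fixed at X.
Primary-structure tip deflection at Y by superposition:
  point load 126.5 at a = 2: Pa²(3L − a)/(6EI) = 2867/EI
  UDL 5: wL⁴/(8EI) = 12960/EI
  point load 30.25 at a = 9.6: Pa²(3L − a)/(6EI) = 12266/EI
  δ_0 = 28094/EI
Tip deflection under a unit load at Y: L³/(3EI) = 576/EI.
The prop prevents deflection at Y: R_Y = δ_0/δ_{YY} = 28094/576 = 48.77 kN.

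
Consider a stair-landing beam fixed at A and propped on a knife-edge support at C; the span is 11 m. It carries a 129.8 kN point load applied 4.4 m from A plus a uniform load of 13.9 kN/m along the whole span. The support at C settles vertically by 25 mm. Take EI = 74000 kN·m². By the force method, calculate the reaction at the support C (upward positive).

R_C = 80.17 kN

Choose R_C as the redundant. The primary structure is the cantilever fixed at A.
Primary-structure tip deflection at C by superposition:
  point load 129.8 at a = 4.4: Pa²(3L − a)/(6EI) = 11978/EI
  UDL 13.9: wL⁴/(8EI) = 25439/EI
  δ_0 = 37417/EI
Tip deflection under a unit load at C: L³/(3EI) = 443.7/EI.
With EI = 74000 kN·m²: δ_0 = 0.50564 m and δ_{CC} = 0.005995 m/kN.
Compatibility — the beam at C must follow the support down by 0.025 m: δ_0 − R_C·δ_{CC} = 0.025, so R_C = (0.50564 − 0.025)/0.005995 = 80.17 kN.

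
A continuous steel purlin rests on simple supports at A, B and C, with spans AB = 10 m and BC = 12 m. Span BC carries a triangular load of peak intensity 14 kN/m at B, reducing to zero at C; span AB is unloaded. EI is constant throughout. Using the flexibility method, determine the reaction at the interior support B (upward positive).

Take M_B as the redundant. Released structure: two simple spans AB and BC with a hinge at B.
End slopes at the hinge B, treating each span as simply supported:
  span BC: triangular load, peak 14: w₀L³/(45EI) = 537.6/EI
  relative rotation θ_0 = (0 + 537.6)/EI = 537.6/EI
A unit hogging moment at B produces rotation L₁/(3EI) + L₂/(3EI) = 7.333/EI.
Slope continuity at B: θ_0 = M_B·7.333/EI, so M_B = 537.6/7.333 = 73.31 kN·m (hogging).
Span AB, ΣM about A with M_B applied at B: R_B^{AB}·10 = 0 + 73.31, so R_B^{AB} = 7.331 kN and R_A = 0 − 7.331 = -7.331 kN.
Span BC, ΣM about C: R_B^{BC}·12 = 672 + 73.31, so R_B^{BC} = 62.11 kN and R_C = 84 − 62.11 = 21.89 kN.
R_B = 7.331 + 62.11 = 69.44 kN.

R_B = 69.44 kN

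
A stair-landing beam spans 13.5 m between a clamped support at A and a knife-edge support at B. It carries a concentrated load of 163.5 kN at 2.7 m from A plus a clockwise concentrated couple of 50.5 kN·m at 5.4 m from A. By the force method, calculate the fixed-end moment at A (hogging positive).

M_A = 319.9 kN·m

Remove the prop at B; the released (primary) structure is a cantilever built in at A.
Free-end deflection of the primary structure under the applied loading (downward +):
  point load 163.5 at a = 2.7: Pa²(3L − a)/(6EI) = 7509/EI
  clockwise couple 50.5 at a = 5.4: M₀a(2L − a)/(2EI) = 2945/EI
  δ_0 = 10454/EI
Flexibility coefficient — unit upward force at B: δ_{BB} = L³/(3EI) = 820.1/EI.
Compatibility at B: δ_0 − R_B·δ_{BB} = 0, so R_B = 10454/820.1 = 12.75 kN.
Moment equilibrium about A: M_A = Σ(load moments about A) − R_B·L = 491.9 − 12.75×13.5 = 319.9 kN·m.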